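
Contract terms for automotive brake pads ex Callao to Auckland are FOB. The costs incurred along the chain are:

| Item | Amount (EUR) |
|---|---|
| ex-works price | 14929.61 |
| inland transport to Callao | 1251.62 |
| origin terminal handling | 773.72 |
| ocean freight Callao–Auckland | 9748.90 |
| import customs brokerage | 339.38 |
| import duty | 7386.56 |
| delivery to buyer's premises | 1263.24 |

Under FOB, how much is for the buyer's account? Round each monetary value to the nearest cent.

Buyer's account: EUR 18738.08

FOB: the seller bears costs until goods are on board at the origin port; the buyer bears freight, insurance and all costs thereafter.
Seller's account: goods 14929.61 + inland to port 1251.62 + origin terminal 773.72 = 16954.95
Buyer's account: freight 9748.90 + brokerage 339.38 + duty 7386.56 + delivery 1263.24 = 18738.08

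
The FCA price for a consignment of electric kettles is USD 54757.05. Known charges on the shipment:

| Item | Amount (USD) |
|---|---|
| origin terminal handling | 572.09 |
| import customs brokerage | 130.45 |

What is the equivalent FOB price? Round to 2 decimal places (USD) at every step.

FOB price: USD 55329.14

Not relevant to the conversion: brokerage — on the buyer under both terms; not part of either seller's price.
From FCA to FOB, the seller additionally bears: origin terminal.
FOB price = 54757.05 + 572.09 = 55329.14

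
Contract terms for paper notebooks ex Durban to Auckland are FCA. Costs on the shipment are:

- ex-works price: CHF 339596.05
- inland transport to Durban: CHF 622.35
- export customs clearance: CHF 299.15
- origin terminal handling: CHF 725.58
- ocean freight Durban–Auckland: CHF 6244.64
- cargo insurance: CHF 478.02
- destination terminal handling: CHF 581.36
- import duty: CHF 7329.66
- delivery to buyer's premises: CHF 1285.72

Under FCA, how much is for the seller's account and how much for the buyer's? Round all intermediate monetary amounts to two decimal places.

FCA: the seller delivers export-cleared goods to the carrier; the buyer bears costs from that point.
Seller's account: goods 339596.05 + inland to port 622.35 + export clearance 299.15 = 340517.55
Buyer's account: origin terminal 725.58 + freight 6244.64 + insurance 478.02 + destination terminal 581.36 + duty 7329.66 + delivery 1285.72 = 16644.98

Seller: CHF 340517.55; buyer: CHF 16644.98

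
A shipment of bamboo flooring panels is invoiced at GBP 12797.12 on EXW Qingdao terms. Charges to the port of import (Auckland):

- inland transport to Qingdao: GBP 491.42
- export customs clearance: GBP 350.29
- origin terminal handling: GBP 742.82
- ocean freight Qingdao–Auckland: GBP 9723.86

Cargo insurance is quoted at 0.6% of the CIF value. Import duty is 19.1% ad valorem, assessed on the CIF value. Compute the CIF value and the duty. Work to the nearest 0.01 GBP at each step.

CIF value: GBP 24251.02; import duty: GBP 4631.94

Let C be the CIF value. C = EXW price + pre-shipment costs + freight + 0.6% × C
C − 0.6% × C = 12797.12 + 491.42 + 350.29 + 742.82 + 9723.86
0.994 × C = 24105.51
C = 24105.51 / 0.994 = 24251.02
Insurance premium = 0.6% × 24251.02 = 145.51
Import duty = 24251.02 × 19.1% = 4631.94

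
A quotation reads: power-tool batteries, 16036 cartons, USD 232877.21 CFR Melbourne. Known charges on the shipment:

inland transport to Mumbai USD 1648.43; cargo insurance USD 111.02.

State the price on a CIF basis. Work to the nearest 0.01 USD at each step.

Not relevant to the conversion: inland to port — on the seller under both CFR and CIF; already in the CFR price and stays in the CIF price.
From CFR to CIF, the seller additionally bears: insurance.
CIF price = 232877.21 + 111.02 = 232988.23

CIF price: USD 232988.23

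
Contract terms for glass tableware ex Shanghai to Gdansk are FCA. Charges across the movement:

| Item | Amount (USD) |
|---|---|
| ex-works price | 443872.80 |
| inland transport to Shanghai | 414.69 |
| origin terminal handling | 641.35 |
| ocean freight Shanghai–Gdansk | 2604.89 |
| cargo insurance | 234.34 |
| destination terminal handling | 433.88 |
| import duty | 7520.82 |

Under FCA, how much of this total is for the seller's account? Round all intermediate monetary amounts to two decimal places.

Seller's account: USD 444287.49

FCA: the seller delivers export-cleared goods to the carrier; the buyer bears costs from that point.
Seller's account: goods 443872.80 + inland to port 414.69 = 444287.49
Buyer's account: origin terminal 641.35 + freight 2604.89 + insurance 234.34 + destination terminal 433.88 + duty 7520.82 = 11435.28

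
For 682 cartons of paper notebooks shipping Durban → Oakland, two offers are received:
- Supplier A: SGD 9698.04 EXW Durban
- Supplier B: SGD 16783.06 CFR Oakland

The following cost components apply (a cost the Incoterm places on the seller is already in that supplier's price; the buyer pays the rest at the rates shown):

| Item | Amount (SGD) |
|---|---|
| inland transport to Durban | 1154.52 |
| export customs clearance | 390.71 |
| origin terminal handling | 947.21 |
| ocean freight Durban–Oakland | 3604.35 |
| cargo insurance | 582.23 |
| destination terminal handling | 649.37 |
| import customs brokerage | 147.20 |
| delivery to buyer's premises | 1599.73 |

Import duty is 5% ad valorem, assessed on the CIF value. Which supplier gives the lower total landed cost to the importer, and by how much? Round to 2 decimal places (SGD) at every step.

Supplier A is cheaper by SGD 1037.64

Supplier A (EXW):
CIF value = EXW price + inland to port + export clearance + origin terminal + freight + insurance = 9698.04 + 1154.52 + 390.71 + 947.21 + 3604.35 + 582.23 = 16377.06
Import duty = 16377.06 × 5% = 818.85
Buyer bears (A): 1154.52 + 390.71 + 947.21 + 3604.35 + 582.23 + 649.37 + 147.20 + 1599.73 = 9075.32
Landed cost (A) = invoice 9698.04 + 9075.32 + duty 818.85 = 19592.21
Supplier B (CFR):
CIF value = CFR price + insurance = 16783.06 + 582.23 = 17365.29
Import duty = 17365.29 × 5% = 868.26
Buyer bears (B): 582.23 + 649.37 + 147.20 + 1599.73 = 2978.53
Landed cost (B) = invoice 16783.06 + 2978.53 + duty 868.26 = 20629.85
Difference = |19592.21 − 20629.85| = 1037.64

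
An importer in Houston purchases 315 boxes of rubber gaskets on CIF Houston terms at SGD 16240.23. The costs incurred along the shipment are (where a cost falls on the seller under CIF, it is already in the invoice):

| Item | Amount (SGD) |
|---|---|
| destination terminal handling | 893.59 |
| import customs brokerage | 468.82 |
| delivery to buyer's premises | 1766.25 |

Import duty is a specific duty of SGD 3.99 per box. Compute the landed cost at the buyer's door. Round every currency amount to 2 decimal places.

CIF: the seller pays costs through ocean freight and marine insurance to the destination port.
The CIF price already equals the CIF value: 16240.23
Import duty = 315 × 3.99 = 1256.85
Buyer bears: destination terminal 893.59 + brokerage 468.82 + delivery 1766.25 + duty 1256.85 = 4385.51
Landed cost = invoice 16240.23 + 4385.51 = 20625.74

Total landed cost: SGD 20625.74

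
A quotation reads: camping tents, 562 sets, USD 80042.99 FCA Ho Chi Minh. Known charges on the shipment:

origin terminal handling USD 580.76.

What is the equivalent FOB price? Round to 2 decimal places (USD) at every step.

FOB price: USD 80623.75

From FCA to FOB, the seller additionally bears: origin terminal.
FOB price = 80042.99 + 580.76 = 80623.75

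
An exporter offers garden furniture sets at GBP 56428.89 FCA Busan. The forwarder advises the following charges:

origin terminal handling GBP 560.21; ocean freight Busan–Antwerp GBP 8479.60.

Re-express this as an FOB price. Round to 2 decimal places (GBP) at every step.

FOB price: GBP 56989.10

Not relevant to the conversion: freight — on the buyer under both terms; not part of either seller's price.
From FCA to FOB, the seller additionally bears: origin terminal.
FOB price = 56428.89 + 560.21 = 56989.10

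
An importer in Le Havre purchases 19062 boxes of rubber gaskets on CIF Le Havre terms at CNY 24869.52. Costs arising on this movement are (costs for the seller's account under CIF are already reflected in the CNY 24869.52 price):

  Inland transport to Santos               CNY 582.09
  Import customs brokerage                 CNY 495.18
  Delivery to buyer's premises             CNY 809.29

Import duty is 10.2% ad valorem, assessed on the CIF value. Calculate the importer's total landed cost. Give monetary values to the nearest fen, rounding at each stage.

Total landed cost: CNY 28710.68

CIF: the seller pays costs through ocean freight and marine insurance to the destination port.
Already in the invoice (seller's account under CIF): inland to port — exclude.
The CIF price already equals the CIF value: 24869.52
Import duty = 24869.52 × 10.2% = 2536.69
Buyer bears: brokerage 495.18 + delivery 809.29 + duty 2536.69 = 3841.16
Landed cost = invoice 24869.52 + 3841.16 = 28710.68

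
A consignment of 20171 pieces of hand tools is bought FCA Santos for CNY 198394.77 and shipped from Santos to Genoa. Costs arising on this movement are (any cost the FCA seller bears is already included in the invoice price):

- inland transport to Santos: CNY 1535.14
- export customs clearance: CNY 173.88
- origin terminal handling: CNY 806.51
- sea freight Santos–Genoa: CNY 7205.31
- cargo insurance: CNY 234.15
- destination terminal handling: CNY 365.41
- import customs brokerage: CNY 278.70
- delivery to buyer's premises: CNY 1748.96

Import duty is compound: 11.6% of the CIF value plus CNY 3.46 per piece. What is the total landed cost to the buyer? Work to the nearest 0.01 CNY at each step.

FCA: the seller delivers export-cleared goods to the carrier; the buyer bears costs from that point.
Already in the invoice (seller's account under FCA): inland to port, export clearance — exclude.
CIF value = FCA price + origin terminal + freight + insurance = 198394.77 + 806.51 + 7205.31 + 234.15 = 206640.74
Ad valorem component: 206640.74 × 11.6% = 23970.33
Specific component: 20171 × 3.46 = 69791.66
Import duty = 23970.33 + 69791.66 = 93761.99
Buyer bears: origin terminal 806.51 + freight 7205.31 + insurance 234.15 + destination terminal 365.41 + brokerage 278.70 + delivery 1748.96 + duty 93761.99 = 104401.03
Landed cost = invoice 198394.77 + 104401.03 = 302795.80

Total landed cost: CNY 302795.80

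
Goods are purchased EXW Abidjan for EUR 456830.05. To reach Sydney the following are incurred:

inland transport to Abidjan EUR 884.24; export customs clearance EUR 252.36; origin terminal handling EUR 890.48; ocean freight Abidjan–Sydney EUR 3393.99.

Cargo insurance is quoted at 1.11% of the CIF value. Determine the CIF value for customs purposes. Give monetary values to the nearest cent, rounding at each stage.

Let C be the CIF value. C = EXW price + pre-shipment costs + freight + 1.11% × C
C − 1.11% × C = 456830.05 + 884.24 + 252.36 + 890.48 + 3393.99
0.9889 × C = 462251.12
C = 462251.12 / 0.9889 = 467439.70
Insurance premium = 1.11% × 467439.70 = 5188.58

CIF value: EUR 467439.70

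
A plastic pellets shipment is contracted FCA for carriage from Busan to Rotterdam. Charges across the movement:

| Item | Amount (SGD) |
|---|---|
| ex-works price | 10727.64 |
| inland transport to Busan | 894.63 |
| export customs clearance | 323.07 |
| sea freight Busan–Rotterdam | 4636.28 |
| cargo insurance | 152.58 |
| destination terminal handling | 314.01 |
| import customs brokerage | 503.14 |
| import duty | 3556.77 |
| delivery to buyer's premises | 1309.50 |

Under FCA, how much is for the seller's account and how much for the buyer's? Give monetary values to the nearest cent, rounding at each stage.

FCA: the seller delivers export-cleared goods to the carrier; the buyer bears costs from that point.
Seller's account: goods 10727.64 + inland to port 894.63 + export clearance 323.07 = 11945.34
Buyer's account: freight 4636.28 + insurance 152.58 + destination terminal 314.01 + brokerage 503.14 + duty 3556.77 + delivery 1309.50 = 10472.28

Seller: SGD 11945.34; buyer: SGD 10472.28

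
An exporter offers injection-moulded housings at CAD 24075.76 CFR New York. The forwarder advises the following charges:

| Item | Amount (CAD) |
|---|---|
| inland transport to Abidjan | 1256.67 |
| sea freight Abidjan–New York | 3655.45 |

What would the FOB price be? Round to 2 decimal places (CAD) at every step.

Not relevant to the conversion: inland to port — on the seller under both CFR and FOB; already in the CFR price and stays in the FOB price.
From CFR to FOB, the seller no longer bears: freight.
FOB price = 24075.76 − 3655.45 = 20420.31

FOB price: CAD 20420.31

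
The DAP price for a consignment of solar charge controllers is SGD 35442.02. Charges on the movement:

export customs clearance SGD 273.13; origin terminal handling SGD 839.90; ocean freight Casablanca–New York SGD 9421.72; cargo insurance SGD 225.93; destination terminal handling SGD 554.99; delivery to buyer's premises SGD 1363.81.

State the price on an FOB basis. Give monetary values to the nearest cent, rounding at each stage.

Not relevant to the conversion: origin terminal, export clearance — on the seller under both DAP and FOB; already in the DAP price and stays in the FOB price.
From DAP to FOB, the seller no longer bears: freight, insurance, destination terminal, delivery.
FOB price = 35442.02 − 9421.72 − 225.93 − 554.99 − 1363.81 = 23875.57

FOB price: SGD 23875.57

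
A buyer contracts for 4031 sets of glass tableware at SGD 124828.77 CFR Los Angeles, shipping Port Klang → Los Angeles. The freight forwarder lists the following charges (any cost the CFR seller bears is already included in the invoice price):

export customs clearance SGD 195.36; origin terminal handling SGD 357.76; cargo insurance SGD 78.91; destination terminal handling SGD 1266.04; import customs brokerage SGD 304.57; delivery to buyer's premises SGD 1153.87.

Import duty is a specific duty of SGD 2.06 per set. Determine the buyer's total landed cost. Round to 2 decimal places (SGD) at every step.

CFR: the seller pays costs through ocean freight to the destination port, but not insurance.
Already in the invoice (seller's account under CFR): export clearance, origin terminal — exclude.
CIF value = CFR price + insurance = 124828.77 + 78.91 = 124907.68
Import duty = 4031 × 2.06 = 8303.86
Buyer bears: insurance 78.91 + destination terminal 1266.04 + brokerage 304.57 + delivery 1153.87 + duty 8303.86 = 11107.25
Landed cost = invoice 124828.77 + 11107.25 = 135936.02

Total landed cost: SGD 135936.02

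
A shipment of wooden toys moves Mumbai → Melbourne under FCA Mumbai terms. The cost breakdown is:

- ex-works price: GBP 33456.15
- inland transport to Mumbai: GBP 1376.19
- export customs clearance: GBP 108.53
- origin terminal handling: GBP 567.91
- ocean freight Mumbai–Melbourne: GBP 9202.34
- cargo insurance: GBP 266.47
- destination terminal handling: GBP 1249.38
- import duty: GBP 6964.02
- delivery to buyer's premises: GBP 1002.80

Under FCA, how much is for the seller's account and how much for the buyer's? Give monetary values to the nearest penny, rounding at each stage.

Seller: GBP 34940.87; buyer: GBP 19252.92

FCA: the seller delivers export-cleared goods to the carrier; the buyer bears costs from that point.
Seller's account: goods 33456.15 + inland to port 1376.19 + export clearance 108.53 = 34940.87
Buyer's account: origin terminal 567.91 + freight 9202.34 + insurance 266.47 + destination terminal 1249.38 + duty 6964.02 + delivery 1002.80 = 19252.92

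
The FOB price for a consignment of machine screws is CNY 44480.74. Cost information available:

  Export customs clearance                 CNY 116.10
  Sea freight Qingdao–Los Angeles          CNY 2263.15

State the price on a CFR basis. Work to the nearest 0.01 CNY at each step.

CFR price: CNY 46743.89

Not relevant to the conversion: export clearance — on the seller under both FOB and CFR; already in the FOB price and stays in the CFR price.
From FOB to CFR, the seller additionally bears: freight.
CFR price = 44480.74 + 2263.15 = 46743.89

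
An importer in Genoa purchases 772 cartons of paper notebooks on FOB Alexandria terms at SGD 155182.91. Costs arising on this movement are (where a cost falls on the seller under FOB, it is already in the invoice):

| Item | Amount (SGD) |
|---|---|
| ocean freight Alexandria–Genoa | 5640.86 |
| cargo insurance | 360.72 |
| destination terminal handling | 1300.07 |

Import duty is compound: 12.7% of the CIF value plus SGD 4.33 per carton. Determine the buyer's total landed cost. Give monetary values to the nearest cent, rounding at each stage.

FOB: the seller bears costs until goods are on board at the origin port; the buyer bears freight, insurance and all costs thereafter.
CIF value = FOB price + freight + insurance = 155182.91 + 5640.86 + 360.72 = 161184.49
Ad valorem component: 161184.49 × 12.7% = 20470.43
Specific component: 772 × 4.33 = 3342.76
Import duty = 20470.43 + 3342.76 = 23813.19
Buyer bears: freight 5640.86 + insurance 360.72 + destination terminal 1300.07 + duty 23813.19 = 31114.84
Landed cost = invoice 155182.91 + 31114.84 = 186297.75

Total landed cost: SGD 186297.75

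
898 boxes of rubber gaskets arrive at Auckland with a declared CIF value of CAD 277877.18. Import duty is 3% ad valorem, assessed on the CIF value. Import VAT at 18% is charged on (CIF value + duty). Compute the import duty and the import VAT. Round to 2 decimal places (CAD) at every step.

Import duty = 277877.18 × 3% = 8336.32
VAT base = CIF + duty = 277877.18 + 8336.32 = 286213.50
Import VAT = 286213.50 × 18% = 51518.43

Import duty: CAD 8336.32; import VAT: CAD 51518.43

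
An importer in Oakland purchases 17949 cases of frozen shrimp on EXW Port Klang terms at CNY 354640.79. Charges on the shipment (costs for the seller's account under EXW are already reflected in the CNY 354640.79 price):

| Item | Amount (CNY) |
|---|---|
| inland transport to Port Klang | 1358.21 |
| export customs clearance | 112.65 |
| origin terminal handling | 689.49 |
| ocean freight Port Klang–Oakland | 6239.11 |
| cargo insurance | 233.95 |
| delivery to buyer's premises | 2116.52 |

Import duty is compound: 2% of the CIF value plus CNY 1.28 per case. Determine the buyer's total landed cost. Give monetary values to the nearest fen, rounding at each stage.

EXW: the seller makes goods available at their premises; the buyer bears all onward costs.
CIF value = EXW price + inland to port + export clearance + origin terminal + freight + insurance = 354640.79 + 1358.21 + 112.65 + 689.49 + 6239.11 + 233.95 = 363274.20
Ad valorem component: 363274.20 × 2% = 7265.48
Specific component: 17949 × 1.28 = 22974.72
Import duty = 7265.48 + 22974.72 = 30240.20
Buyer bears: inland to port 1358.21 + export clearance 112.65 + origin terminal 689.49 + freight 6239.11 + insurance 233.95 + delivery 2116.52 + duty 30240.20 = 40990.13
Landed cost = invoice 354640.79 + 40990.13 = 395630.92

Total landed cost: CNY 395630.92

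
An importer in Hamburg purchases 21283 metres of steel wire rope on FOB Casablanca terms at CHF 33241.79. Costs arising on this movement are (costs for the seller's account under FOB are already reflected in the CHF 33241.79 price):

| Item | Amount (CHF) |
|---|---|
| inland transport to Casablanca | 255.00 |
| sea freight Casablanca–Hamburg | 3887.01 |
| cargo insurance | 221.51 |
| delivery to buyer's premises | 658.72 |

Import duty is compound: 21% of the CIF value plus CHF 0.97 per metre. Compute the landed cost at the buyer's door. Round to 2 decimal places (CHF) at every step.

Total landed cost: CHF 66497.11

FOB: the seller bears costs until goods are on board at the origin port; the buyer bears freight, insurance and all costs thereafter.
Already in the invoice (seller's account under FOB): inland to port — exclude.
CIF value = FOB price + freight + insurance = 33241.79 + 3887.01 + 221.51 = 37350.31
Ad valorem component: 37350.31 × 21% = 7843.57
Specific component: 21283 × 0.97 = 20644.51
Import duty = 7843.57 + 20644.51 = 28488.08
Buyer bears: freight 3887.01 + insurance 221.51 + delivery 658.72 + duty 28488.08 = 33255.32
Landed cost = invoice 33241.79 + 33255.32 = 66497.11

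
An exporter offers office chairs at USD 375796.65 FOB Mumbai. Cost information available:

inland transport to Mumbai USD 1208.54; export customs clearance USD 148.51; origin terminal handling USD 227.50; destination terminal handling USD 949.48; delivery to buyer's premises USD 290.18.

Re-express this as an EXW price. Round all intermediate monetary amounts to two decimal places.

EXW price: USD 374212.10

Not relevant to the conversion: delivery, destination terminal — on the buyer under both terms; not part of either seller's price.
From FOB to EXW, the seller no longer bears: inland to port, export clearance, origin terminal.
EXW price = 375796.65 − 1208.54 − 148.51 − 227.50 = 374212.10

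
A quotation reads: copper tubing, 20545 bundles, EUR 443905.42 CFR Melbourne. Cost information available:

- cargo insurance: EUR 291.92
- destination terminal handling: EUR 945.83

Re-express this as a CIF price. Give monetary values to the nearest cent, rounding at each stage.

CIF price: EUR 444197.34

Not relevant to the conversion: destination terminal — on the buyer under both terms; not part of either seller's price.
From CFR to CIF, the seller additionally bears: insurance.
CIF price = 443905.42 + 291.92 = 444197.34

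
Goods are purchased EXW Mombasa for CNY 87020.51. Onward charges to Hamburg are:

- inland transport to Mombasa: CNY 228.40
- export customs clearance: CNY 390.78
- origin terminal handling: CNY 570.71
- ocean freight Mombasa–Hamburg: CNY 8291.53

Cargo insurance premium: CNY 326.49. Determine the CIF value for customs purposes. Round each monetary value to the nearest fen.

CIF value: CNY 96828.42

CIF = EXW price + pre-shipment costs + freight + insurance
CIF = 87020.51 + 228.40 + 390.78 + 570.71 + 8291.53 + 326.49 = 96828.42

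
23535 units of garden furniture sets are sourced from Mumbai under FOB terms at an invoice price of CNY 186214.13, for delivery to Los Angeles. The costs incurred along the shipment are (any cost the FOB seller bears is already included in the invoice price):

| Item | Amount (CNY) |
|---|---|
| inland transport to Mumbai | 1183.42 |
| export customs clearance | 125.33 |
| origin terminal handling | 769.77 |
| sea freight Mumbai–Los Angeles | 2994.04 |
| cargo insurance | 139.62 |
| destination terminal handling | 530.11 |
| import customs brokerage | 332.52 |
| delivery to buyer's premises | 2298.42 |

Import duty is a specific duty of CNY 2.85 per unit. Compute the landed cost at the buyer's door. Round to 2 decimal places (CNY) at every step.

Total landed cost: CNY 259583.59

FOB: the seller bears costs until goods are on board at the origin port; the buyer bears freight, insurance and all costs thereafter.
Already in the invoice (seller's account under FOB): inland to port, export clearance, origin terminal — exclude.
CIF value = FOB price + freight + insurance = 186214.13 + 2994.04 + 139.62 = 189347.79
Import duty = 23535 × 2.85 = 67074.75
Buyer bears: freight 2994.04 + insurance 139.62 + destination terminal 530.11 + brokerage 332.52 + delivery 2298.42 + duty 67074.75 = 73369.46
Landed cost = invoice 186214.13 + 73369.46 = 259583.59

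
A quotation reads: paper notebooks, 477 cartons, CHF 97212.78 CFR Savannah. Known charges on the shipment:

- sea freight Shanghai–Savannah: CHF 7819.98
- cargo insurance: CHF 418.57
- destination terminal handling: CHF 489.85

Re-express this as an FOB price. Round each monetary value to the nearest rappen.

FOB price: CHF 89392.80

Not relevant to the conversion: insurance, destination terminal — on the buyer under both terms; not part of either seller's price.
From CFR to FOB, the seller no longer bears: freight.
FOB price = 97212.78 − 7819.98 = 89392.80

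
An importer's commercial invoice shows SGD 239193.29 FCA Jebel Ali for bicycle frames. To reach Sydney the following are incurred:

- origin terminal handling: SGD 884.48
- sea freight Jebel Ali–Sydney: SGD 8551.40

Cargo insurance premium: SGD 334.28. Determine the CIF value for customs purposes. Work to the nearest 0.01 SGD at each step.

CIF value: SGD 248963.45

CIF = FCA price + pre-shipment costs + freight + insurance
CIF = 239193.29 + 884.48 + 8551.40 + 334.28 = 248963.45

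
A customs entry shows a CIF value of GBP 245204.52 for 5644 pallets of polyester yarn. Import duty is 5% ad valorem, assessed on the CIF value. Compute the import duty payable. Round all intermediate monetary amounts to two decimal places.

Import duty: GBP 12260.23

Import duty = 245204.52 × 5% = 12260.23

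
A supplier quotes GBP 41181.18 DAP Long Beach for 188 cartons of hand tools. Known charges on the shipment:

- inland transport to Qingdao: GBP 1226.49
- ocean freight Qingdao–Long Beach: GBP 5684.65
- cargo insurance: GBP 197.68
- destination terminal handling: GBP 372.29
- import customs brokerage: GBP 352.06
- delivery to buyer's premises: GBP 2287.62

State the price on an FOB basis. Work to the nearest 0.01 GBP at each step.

FOB price: GBP 32638.94

Not relevant to the conversion: inland to port — on the seller under both DAP and FOB; already in the DAP price and stays in the FOB price. brokerage — on the buyer under both terms; not part of either seller's price.
From DAP to FOB, the seller no longer bears: freight, insurance, destination terminal, delivery.
FOB price = 41181.18 − 5684.65 − 197.68 − 372.29 − 2287.62 = 32638.94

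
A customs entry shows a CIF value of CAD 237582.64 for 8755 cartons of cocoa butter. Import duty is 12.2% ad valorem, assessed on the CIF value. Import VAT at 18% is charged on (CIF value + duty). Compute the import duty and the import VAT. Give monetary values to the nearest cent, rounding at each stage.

Import duty = 237582.64 × 12.2% = 28985.08
VAT base = CIF + duty = 237582.64 + 28985.08 = 266567.72
Import VAT = 266567.72 × 18% = 47982.19

Import duty: CAD 28985.08; import VAT: CAD 47982.19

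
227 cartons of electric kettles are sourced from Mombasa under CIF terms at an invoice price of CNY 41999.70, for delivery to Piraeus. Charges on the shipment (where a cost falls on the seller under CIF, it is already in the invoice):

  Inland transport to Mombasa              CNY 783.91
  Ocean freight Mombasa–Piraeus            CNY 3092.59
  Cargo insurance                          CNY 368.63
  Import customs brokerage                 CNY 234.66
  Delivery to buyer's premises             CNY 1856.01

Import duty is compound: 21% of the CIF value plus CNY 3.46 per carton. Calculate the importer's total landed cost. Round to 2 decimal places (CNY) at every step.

Total landed cost: CNY 53695.73

CIF: the seller pays costs through ocean freight and marine insurance to the destination port.
Already in the invoice (seller's account under CIF): inland to port, freight, insurance — exclude.
The CIF price already equals the CIF value: 41999.70
Ad valorem component: 41999.70 × 21% = 8819.94
Specific component: 227 × 3.46 = 785.42
Import duty = 8819.94 + 785.42 = 9605.36
Buyer bears: brokerage 234.66 + delivery 1856.01 + duty 9605.36 = 11696.03
Landed cost = invoice 41999.70 + 11696.03 = 53695.73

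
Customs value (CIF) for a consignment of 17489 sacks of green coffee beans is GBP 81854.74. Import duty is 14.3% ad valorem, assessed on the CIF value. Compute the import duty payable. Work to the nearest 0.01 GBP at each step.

Import duty = 81854.74 × 14.3% = 11705.23

Import duty: GBP 11705.23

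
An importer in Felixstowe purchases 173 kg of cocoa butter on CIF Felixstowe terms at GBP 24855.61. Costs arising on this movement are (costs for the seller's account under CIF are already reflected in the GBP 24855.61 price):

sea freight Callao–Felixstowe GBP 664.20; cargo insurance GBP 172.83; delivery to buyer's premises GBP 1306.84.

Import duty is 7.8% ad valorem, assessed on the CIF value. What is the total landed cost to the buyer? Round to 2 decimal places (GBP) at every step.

CIF: the seller pays costs through ocean freight and marine insurance to the destination port.
Already in the invoice (seller's account under CIF): freight, insurance — exclude.
The CIF price already equals the CIF value: 24855.61
Import duty = 24855.61 × 7.8% = 1938.74
Buyer bears: delivery 1306.84 + duty 1938.74 = 3245.58
Landed cost = invoice 24855.61 + 3245.58 = 28101.19

Total landed cost: GBP 28101.19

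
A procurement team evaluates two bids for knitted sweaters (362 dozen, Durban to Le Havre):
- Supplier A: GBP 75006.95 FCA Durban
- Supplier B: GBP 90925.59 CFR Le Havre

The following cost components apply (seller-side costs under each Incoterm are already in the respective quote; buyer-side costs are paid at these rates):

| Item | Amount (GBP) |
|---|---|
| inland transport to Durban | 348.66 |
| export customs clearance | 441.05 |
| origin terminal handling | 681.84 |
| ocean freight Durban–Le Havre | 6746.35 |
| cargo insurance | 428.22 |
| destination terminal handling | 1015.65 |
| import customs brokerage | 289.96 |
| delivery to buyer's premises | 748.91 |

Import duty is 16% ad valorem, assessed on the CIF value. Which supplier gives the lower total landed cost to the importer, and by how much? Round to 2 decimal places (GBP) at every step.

Supplier A is cheaper by GBP 9848.92

Supplier A (FCA):
CIF value = FCA price + origin terminal + freight + insurance = 75006.95 + 681.84 + 6746.35 + 428.22 = 82863.36
Import duty = 82863.36 × 16% = 13258.14
Buyer bears (A): 681.84 + 6746.35 + 428.22 + 1015.65 + 289.96 + 748.91 = 9910.93
Landed cost (A) = invoice 75006.95 + 9910.93 + duty 13258.14 = 98176.02
Supplier B (CFR):
CIF value = CFR price + insurance = 90925.59 + 428.22 = 91353.81
Import duty = 91353.81 × 16% = 14616.61
Buyer bears (B): 428.22 + 1015.65 + 289.96 + 748.91 = 2482.74
Landed cost (B) = invoice 90925.59 + 2482.74 + duty 14616.61 = 108024.94
Difference = |98176.02 − 108024.94| = 9848.92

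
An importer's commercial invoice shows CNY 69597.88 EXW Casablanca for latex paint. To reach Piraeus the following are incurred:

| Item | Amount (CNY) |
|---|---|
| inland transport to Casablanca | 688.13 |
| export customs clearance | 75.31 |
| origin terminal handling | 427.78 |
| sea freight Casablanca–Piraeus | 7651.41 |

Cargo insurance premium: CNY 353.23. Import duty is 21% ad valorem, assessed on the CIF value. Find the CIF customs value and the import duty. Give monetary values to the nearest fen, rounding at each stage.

CIF value: CNY 78793.74; import duty: CNY 16546.69

CIF = EXW price + pre-shipment costs + freight + insurance
CIF = 69597.88 + 688.13 + 75.31 + 427.78 + 7651.41 + 353.23 = 78793.74
Import duty = 78793.74 × 21% = 16546.69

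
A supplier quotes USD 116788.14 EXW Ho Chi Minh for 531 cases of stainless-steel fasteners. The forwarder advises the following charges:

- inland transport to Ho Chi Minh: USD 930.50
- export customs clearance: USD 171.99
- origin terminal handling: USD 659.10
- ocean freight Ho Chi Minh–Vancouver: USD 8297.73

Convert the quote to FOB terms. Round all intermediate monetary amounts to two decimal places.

Not relevant to the conversion: freight — on the buyer under both terms; not part of either seller's price.
From EXW to FOB, the seller additionally bears: inland to port, export clearance, origin terminal.
FOB price = 116788.14 + 930.50 + 171.99 + 659.10 = 118549.73

FOB price: USD 118549.73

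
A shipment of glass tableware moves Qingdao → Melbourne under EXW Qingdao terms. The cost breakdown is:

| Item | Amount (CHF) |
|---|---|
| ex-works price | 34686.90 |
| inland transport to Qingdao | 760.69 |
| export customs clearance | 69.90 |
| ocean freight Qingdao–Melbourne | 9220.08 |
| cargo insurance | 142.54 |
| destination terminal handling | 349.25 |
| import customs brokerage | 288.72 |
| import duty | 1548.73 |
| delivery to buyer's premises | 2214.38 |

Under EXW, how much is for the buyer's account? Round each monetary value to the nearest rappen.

Buyer's account: CHF 14594.29

EXW: the seller makes goods available at their premises; the buyer bears all onward costs.
Seller's account: goods 34686.90 = 34686.90
Buyer's account: inland to port 760.69 + export clearance 69.90 + freight 9220.08 + insurance 142.54 + destination terminal 349.25 + brokerage 288.72 + duty 1548.73 + delivery 2214.38 = 14594.29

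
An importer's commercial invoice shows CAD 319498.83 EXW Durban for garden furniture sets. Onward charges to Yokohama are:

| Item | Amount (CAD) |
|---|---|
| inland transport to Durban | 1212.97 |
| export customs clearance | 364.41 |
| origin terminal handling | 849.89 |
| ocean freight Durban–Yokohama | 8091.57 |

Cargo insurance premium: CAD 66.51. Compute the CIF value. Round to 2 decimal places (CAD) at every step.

CIF = EXW price + pre-shipment costs + freight + insurance
CIF = 319498.83 + 1212.97 + 364.41 + 849.89 + 8091.57 + 66.51 = 330084.18

CIF value: CAD 330084.18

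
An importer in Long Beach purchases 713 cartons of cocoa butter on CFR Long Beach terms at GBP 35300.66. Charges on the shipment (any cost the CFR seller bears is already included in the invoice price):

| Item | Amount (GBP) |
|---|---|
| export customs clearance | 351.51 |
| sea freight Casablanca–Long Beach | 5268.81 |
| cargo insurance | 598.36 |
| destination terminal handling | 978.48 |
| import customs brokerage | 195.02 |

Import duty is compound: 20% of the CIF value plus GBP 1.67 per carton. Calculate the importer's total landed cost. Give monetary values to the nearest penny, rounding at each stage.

CFR: the seller pays costs through ocean freight to the destination port, but not insurance.
Already in the invoice (seller's account under CFR): export clearance, freight — exclude.
CIF value = CFR price + insurance = 35300.66 + 598.36 = 35899.02
Ad valorem component: 35899.02 × 20% = 7179.80
Specific component: 713 × 1.67 = 1190.71
Import duty = 7179.80 + 1190.71 = 8370.51
Buyer bears: insurance 598.36 + destination terminal 978.48 + brokerage 195.02 + duty 8370.51 = 10142.37
Landed cost = invoice 35300.66 + 10142.37 = 45443.03

Total landed cost: GBP 45443.03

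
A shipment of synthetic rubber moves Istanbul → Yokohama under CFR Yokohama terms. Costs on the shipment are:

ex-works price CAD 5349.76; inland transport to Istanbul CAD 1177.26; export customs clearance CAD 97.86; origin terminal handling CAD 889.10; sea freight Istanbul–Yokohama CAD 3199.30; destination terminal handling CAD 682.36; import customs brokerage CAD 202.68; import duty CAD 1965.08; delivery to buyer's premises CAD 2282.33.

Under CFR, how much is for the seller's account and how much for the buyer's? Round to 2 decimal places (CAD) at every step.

CFR: the seller pays costs through ocean freight to the destination port, but not insurance.
Seller's account: goods 5349.76 + inland to port 1177.26 + export clearance 97.86 + origin terminal 889.10 + freight 3199.30 = 10713.28
Buyer's account: destination terminal 682.36 + brokerage 202.68 + duty 1965.08 + delivery 2282.33 = 5132.45

Seller: CAD 10713.28; buyer: CAD 5132.45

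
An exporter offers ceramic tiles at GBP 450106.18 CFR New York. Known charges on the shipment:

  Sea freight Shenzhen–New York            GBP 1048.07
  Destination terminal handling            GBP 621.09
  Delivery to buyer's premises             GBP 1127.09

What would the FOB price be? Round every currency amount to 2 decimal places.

Not relevant to the conversion: destination terminal, delivery — on the buyer under both terms; not part of either seller's price.
From CFR to FOB, the seller no longer bears: freight.
FOB price = 450106.18 − 1048.07 = 449058.11

FOB price: GBP 449058.11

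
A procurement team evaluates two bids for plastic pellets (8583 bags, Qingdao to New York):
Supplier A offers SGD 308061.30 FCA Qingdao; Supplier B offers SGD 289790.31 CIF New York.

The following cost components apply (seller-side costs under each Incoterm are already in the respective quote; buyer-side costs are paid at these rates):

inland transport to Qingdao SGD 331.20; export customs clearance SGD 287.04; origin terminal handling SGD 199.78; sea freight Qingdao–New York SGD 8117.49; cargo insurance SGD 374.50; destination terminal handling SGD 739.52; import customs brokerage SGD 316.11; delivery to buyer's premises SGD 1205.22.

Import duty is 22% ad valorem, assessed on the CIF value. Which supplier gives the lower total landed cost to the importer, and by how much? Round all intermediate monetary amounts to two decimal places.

Supplier A (FCA):
CIF value = FCA price + origin terminal + freight + insurance = 308061.30 + 199.78 + 8117.49 + 374.50 = 316753.07
Import duty = 316753.07 × 22% = 69685.68
Buyer bears (A): 199.78 + 8117.49 + 374.50 + 739.52 + 316.11 + 1205.22 = 10952.62
Landed cost (A) = invoice 308061.30 + 10952.62 + duty 69685.68 = 388699.60
Supplier B (CIF):
The CIF price already equals the CIF value: 289790.31
Import duty = 289790.31 × 22% = 63753.87
Buyer bears (B): 739.52 + 316.11 + 1205.22 = 2260.85
Landed cost (B) = invoice 289790.31 + 2260.85 + duty 63753.87 = 355805.03
Difference = |388699.60 − 355805.03| = 32894.57

Supplier B is cheaper by SGD 32894.57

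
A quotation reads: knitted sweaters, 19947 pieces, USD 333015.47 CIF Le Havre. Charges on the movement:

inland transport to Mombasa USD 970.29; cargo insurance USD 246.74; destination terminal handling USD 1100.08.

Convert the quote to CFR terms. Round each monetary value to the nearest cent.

Not relevant to the conversion: inland to port — on the seller under both CIF and CFR; already in the CIF price and stays in the CFR price. destination terminal — on the buyer under both terms; not part of either seller's price.
From CIF to CFR, the seller no longer bears: insurance.
CFR price = 333015.47 − 246.74 = 332768.73

CFR price: USD 332768.73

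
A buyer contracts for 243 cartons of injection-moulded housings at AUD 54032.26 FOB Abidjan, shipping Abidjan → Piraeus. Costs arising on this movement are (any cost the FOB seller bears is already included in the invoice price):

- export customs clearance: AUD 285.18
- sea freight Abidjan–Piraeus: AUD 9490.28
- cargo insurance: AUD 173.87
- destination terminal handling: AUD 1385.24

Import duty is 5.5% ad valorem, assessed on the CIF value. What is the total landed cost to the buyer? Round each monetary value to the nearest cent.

FOB: the seller bears costs until goods are on board at the origin port; the buyer bears freight, insurance and all costs thereafter.
Already in the invoice (seller's account under FOB): export clearance — exclude.
CIF value = FOB price + freight + insurance = 54032.26 + 9490.28 + 173.87 = 63696.41
Import duty = 63696.41 × 5.5% = 3503.30
Buyer bears: freight 9490.28 + insurance 173.87 + destination terminal 1385.24 + duty 3503.30 = 14552.69
Landed cost = invoice 54032.26 + 14552.69 = 68584.95

Total landed cost: AUD 68584.95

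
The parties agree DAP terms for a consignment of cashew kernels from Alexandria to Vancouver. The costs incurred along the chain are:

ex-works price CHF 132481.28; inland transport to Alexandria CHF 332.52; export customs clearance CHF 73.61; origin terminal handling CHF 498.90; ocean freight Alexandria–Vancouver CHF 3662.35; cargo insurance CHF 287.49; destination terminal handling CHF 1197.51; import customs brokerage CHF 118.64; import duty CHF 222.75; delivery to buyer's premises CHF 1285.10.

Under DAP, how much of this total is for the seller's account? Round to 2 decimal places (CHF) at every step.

Seller's account: CHF 139818.76

DAP: the seller bears all costs to the named destination except import duty and clearance.
Seller's account: goods 132481.28 + inland to port 332.52 + export clearance 73.61 + origin terminal 498.90 + freight 3662.35 + insurance 287.49 + destination terminal 1197.51 + delivery 1285.10 = 139818.76
Buyer's account: brokerage 118.64 + duty 222.75 = 341.39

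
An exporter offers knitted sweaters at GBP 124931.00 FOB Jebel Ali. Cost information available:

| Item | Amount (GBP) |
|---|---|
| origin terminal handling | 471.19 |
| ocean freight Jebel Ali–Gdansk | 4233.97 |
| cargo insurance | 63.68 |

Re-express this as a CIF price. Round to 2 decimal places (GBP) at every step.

Not relevant to the conversion: origin terminal — on the seller under both FOB and CIF; already in the FOB price and stays in the CIF price.
From FOB to CIF, the seller additionally bears: freight, insurance.
CIF price = 124931.00 + 4233.97 + 63.68 = 129228.65

CIF price: GBP 129228.65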